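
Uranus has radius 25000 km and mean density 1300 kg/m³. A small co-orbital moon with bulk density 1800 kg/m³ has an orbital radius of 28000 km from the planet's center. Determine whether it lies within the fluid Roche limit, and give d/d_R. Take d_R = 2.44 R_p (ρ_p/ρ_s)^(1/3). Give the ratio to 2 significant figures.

d_R = 2.44 × (25000 km) × (1300/1800)^(1/3) = 54730 km
d/d_R = (28000) / (54730) = 0.51
Since d/d_R < 1, the body is inside the Roche limit.

inside; d/d_R ≈ 0.51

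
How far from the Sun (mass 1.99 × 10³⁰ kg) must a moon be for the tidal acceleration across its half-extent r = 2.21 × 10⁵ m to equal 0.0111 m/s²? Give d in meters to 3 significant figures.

1.74 × 10⁹ m

2GMr/d³ = a_tidal  ⇒  d = (2GMr / a_tidal)^(1/3)
d = (2 × 6.674×10⁻¹¹ × (1.99 × 10³⁰) × (2.21 × 10⁵) / (0.0111))^(1/3)
  = 1.74 × 10⁹ m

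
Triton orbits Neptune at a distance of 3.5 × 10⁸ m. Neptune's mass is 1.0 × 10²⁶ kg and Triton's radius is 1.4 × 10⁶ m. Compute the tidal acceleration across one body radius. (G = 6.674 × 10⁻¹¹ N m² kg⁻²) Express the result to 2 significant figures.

4.4 × 10⁻⁴ m/s²

Δa = 2GMr/d³
   = 2 × (6.674 × 10⁻¹¹) × (1.0 × 10²⁶) × (1.4 × 10⁶) / (3.5 × 10⁸)³
   = 4.4 × 10⁻⁴ m/s²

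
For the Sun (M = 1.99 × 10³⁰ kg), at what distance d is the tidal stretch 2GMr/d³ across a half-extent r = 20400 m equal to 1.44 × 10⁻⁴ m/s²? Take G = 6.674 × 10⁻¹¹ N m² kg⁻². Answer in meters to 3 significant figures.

3.35 × 10⁹ m

2GMr/d³ = a_tidal  ⇒  d = (2GMr / a_tidal)^(1/3)
d = (2 × 6.674×10⁻¹¹ × (1.99 × 10³⁰) × (20400) / (1.44 × 10⁻⁴))^(1/3)
  = 3.35 × 10⁹ m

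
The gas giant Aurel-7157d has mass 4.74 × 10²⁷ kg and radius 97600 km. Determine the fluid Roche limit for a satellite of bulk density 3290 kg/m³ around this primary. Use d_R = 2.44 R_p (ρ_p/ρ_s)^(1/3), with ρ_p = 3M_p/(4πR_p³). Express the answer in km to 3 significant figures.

ρ_p = 3M_p/(4πR_p³) = 3 × (4.74 × 10²⁷) / (4π × (9.76 × 10⁷ m)³) = 1220 kg/m³
d_R = 2.44 × 97600 km × (1220/3290)^(1/3)
    = 1.71 × 10⁵ km

1.71 × 10⁵ km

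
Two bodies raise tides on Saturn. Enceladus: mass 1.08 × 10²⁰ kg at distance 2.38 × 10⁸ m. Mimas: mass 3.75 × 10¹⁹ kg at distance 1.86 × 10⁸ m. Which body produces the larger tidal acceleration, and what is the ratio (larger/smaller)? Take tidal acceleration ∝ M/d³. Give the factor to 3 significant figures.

Enceladus, by a factor of ≈ 1.37

Tidal stretch scales as M/d³; compute that for each body.
Enceladus: (1.08 × 10²⁰) / (2.38 × 10⁸)³ = 8.011 × 10⁻⁶
Mimas: (3.75 × 10¹⁹) / (1.86 × 10⁸)³ = 5.828 × 10⁻⁶
Ratio (larger/smaller) = 1.37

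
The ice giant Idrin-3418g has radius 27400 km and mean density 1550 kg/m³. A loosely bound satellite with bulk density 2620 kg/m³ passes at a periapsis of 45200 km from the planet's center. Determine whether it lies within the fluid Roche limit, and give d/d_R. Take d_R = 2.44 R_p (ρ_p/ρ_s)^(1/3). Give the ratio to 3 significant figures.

d_R = 2.44 × (27400 km) × (1550/2620)^(1/3) = 56120 km
d/d_R = (45200) / (56120) = 0.805
Since d/d_R < 1, the body is inside the Roche limit.

inside; d/d_R ≈ 0.805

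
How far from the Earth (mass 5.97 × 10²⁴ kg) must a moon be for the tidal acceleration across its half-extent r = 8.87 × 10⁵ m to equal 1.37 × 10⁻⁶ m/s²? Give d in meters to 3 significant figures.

8.02 × 10⁸ m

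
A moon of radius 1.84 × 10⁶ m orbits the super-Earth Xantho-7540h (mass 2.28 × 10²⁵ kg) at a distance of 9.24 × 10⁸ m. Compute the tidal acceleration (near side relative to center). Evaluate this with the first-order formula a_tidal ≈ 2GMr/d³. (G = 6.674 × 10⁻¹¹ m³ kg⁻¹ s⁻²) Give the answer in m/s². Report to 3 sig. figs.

7.10 × 10⁻⁶ m/s²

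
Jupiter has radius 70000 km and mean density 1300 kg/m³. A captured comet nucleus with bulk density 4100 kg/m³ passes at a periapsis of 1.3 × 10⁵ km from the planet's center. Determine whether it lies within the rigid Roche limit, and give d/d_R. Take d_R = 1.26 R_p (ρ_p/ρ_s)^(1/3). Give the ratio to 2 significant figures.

outside; d/d_R ≈ 2.2

d_R = 1.26 × (70000 km) × (1300/4100)^(1/3) = 60140 km
d/d_R = (1.3 × 10⁵) / (60140) = 2.2
Since d/d_R > 1, the body is outside the Roche limit.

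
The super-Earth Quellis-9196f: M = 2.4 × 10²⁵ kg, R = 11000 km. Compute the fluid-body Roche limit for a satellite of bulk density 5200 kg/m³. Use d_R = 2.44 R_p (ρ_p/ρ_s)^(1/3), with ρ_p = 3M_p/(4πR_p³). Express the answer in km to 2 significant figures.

ρ_p = 3M_p/(4πR_p³) = 3 × (2.4 × 10²⁵) / (4π × (1.1 × 10⁷ m)³) = 4300 kg/m³
d_R = 2.44 × 11000 km × (4300/5200)^(1/3)
    = 25000 km

25000 km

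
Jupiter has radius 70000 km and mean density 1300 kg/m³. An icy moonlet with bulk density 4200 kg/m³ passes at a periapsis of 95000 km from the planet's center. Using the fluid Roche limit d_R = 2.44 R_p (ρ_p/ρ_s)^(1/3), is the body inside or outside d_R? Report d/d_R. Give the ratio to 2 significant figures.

d_R = 2.44 × (70000 km) × (1300/4200)^(1/3) = 1.155 × 10⁵ km
d/d_R = (95000) / (1.155 × 10⁵) = 0.82
Since d/d_R < 1, the body is inside the Roche limit.

inside; d/d_R ≈ 0.82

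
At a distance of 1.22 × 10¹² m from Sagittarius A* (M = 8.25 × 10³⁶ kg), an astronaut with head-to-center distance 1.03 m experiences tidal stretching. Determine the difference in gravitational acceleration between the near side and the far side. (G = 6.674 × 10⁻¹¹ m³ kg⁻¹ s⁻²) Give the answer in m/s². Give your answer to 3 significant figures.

Δg = 4GMr/d³
   = 4 × (6.674 × 10⁻¹¹) × (8.25 × 10³⁶) × (1.03) / (1.22 × 10¹²)³
   = 1.25 × 10⁻⁹ m/s²

1.25 × 10⁻⁹ m/s²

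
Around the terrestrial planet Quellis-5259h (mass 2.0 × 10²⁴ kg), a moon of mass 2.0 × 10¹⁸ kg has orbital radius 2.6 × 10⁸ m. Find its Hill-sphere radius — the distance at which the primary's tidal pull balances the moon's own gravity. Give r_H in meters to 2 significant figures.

r_H ≈ a (m/3M)^(1/3)
    = (2.6 × 10⁸) × (2.0 × 10¹⁸ / (3 × 2.0 × 10²⁴))^(1/3)
    = 1.8 × 10⁶ m

1.8 × 10⁶ m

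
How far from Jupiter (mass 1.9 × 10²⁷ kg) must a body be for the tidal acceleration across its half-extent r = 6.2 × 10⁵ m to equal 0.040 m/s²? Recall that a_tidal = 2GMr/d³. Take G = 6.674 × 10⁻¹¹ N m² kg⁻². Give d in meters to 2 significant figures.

1.6 × 10⁸ m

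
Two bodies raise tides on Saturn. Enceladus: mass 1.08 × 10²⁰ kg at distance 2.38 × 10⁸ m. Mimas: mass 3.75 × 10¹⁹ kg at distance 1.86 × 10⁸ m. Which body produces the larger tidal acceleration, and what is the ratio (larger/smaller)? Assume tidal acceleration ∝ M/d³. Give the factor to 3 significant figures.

Enceladus, by a factor of ≈ 1.37

The tide-raising term goes as M/d³ (the gradient of a 1/d² field).
Enceladus: (1.08 × 10²⁰) / (2.38 × 10⁸)³ = 8.011 × 10⁻⁶
Mimas: (3.75 × 10¹⁹) / (1.86 × 10⁸)³ = 5.828 × 10⁻⁶
Ratio (larger/smaller) = 1.37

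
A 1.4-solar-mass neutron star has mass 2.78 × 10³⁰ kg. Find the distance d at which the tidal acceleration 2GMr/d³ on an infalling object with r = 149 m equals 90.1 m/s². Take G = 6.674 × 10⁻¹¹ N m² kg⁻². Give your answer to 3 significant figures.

8.50 × 10⁶ m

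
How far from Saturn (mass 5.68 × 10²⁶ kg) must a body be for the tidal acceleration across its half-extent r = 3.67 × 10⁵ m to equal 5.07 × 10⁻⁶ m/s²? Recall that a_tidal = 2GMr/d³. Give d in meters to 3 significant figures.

1.76 × 10⁹ m

2GMr/d³ = a_tidal  ⇒  d = (2GMr / a_tidal)^(1/3)
d = (2 × 6.674×10⁻¹¹ × (5.68 × 10²⁶) × (3.67 × 10⁵) / (5.07 × 10⁻⁶))^(1/3)
  = 1.76 × 10⁹ m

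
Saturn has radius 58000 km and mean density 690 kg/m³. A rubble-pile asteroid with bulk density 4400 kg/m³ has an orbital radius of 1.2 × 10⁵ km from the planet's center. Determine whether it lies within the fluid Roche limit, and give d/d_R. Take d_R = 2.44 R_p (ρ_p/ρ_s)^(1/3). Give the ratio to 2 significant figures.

outside; d/d_R ≈ 1.6

d_R = 2.44 × (58000 km) × (690/4400)^(1/3) = 76320 km
d/d_R = (1.2 × 10⁵) / (76320) = 1.6
Since d/d_R > 1, the body is outside the Roche limit.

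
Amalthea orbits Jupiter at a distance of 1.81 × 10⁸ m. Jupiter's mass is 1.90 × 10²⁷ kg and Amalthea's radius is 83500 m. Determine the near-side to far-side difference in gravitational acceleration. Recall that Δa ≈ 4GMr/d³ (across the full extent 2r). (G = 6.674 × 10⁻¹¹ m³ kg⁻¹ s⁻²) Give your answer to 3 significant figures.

Δa = 4GMr/d³
   = 4 × (6.674 × 10⁻¹¹) × (1.90 × 10²⁷) × (83500) / (1.81 × 10⁸)³
   = 7.14 × 10⁻³ m/s²

7.14 × 10⁻³ m/s²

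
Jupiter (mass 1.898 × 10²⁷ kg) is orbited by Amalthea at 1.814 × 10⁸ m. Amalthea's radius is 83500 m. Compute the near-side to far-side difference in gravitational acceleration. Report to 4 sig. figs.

a_tidal = 4GMr/d³
        = 4 × (6.674 × 10⁻¹¹) × (1.898 × 10²⁷) × (83500) / (1.814 × 10⁸)³
        = 7.088 × 10⁻³ m/s²

7.088 × 10⁻³ m/s²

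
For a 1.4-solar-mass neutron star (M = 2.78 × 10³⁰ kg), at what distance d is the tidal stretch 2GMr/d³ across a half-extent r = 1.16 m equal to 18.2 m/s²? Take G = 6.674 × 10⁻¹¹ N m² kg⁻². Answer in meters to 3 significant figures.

2.87 × 10⁶ m

2GMr/d³ = a_tidal  ⇒  d = (2GMr / a_tidal)^(1/3)
d = (2 × 6.674×10⁻¹¹ × (2.78 × 10³⁰) × (1.16) / (18.2))^(1/3)
  = 2.87 × 10⁶ m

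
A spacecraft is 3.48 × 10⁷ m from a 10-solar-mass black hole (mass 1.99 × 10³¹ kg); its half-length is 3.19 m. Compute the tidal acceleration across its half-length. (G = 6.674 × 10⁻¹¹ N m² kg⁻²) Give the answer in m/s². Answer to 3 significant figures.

2.01 × 10⁻¹ m/s²

Δg = 2GMr/d³
   = 2 × (6.674 × 10⁻¹¹) × (1.99 × 10³¹) × (3.19) / (3.48 × 10⁷)³
   = 2.01 × 10⁻¹ m/s²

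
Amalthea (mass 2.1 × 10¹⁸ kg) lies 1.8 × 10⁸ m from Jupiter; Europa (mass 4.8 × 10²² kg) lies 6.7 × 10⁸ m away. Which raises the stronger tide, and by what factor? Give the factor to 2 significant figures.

Compare M/d³ for the two perturbers:
Amalthea: (2.1 × 10¹⁸) / (1.8 × 10⁸)³ = 3.601 × 10⁻⁷
Europa: (4.8 × 10²²) / (6.7 × 10⁸)³ = 1.596 × 10⁻⁴
Ratio (larger/smaller) = 440

Europa, by a factor of ≈ 440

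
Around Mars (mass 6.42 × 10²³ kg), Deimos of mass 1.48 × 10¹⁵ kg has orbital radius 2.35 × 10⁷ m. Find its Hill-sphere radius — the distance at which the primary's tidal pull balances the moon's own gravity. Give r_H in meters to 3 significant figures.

r_H ≈ a (m/3M)^(1/3)
    = (2.35 × 10⁷) × (1.48 × 10¹⁵ / (3 × 6.42 × 10²³))^(1/3)
    = 2.15 × 10⁴ m

2.15 × 10⁴ m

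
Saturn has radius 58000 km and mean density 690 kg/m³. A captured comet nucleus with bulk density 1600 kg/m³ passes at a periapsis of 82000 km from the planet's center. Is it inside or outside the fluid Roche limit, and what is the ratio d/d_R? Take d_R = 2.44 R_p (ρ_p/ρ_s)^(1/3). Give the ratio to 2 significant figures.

inside; d/d_R ≈ 0.77

d_R = 2.44 × (58000 km) × (690/1600)^(1/3) = 1.069 × 10⁵ km
d/d_R = (82000) / (1.069 × 10⁵) = 0.77
Since d/d_R < 1, the body is inside the Roche limit.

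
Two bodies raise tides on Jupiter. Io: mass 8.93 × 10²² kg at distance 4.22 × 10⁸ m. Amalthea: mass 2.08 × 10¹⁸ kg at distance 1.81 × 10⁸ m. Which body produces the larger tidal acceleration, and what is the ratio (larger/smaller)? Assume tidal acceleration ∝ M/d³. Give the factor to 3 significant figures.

Tidal acceleration ∝ M/d³, so compare M/d³ for each.
Io: (8.93 × 10²²) / (4.22 × 10⁸)³ = 1.188 × 10⁻³
Amalthea: (2.08 × 10¹⁸) / (1.81 × 10⁸)³ = 3.508 × 10⁻⁷
Ratio (larger/smaller) = 3390

Io, by a factor of ≈ 3390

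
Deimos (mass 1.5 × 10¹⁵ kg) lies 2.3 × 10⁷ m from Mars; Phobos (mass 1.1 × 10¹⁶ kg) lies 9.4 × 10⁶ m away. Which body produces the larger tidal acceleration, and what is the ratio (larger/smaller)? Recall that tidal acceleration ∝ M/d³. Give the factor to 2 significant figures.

Tidal acceleration ∝ M/d³, so compare M/d³ for each.
Deimos: (1.5 × 10¹⁵) / (2.3 × 10⁷)³ = 1.233 × 10⁻⁷
Phobos: (1.1 × 10¹⁶) / (9.4 × 10⁶)³ = 1.324 × 10⁻⁵
Ratio (larger/smaller) = 110

Phobos, by a factor of ≈ 110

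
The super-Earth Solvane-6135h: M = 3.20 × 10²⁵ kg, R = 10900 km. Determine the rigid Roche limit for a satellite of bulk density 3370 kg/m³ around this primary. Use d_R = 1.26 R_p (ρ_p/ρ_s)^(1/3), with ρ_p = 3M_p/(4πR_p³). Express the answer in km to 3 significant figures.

16600 km

ρ_p = 3M_p/(4πR_p³) = 3 × (3.20 × 10²⁵) / (4π × (1.09 × 10⁷ m)³) = 5900 kg/m³
d_R = 1.26 × 10900 km × (5900/3370)^(1/3)
    = 16600 km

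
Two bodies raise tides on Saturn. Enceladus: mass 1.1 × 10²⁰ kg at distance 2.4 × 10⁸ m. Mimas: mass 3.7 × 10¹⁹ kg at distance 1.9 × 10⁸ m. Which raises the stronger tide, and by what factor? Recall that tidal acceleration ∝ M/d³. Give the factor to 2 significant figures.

Enceladus, by a factor of ≈ 1.5

Compare M/d³ for the two perturbers:
Enceladus: (1.1 × 10²⁰) / (2.4 × 10⁸)³ = 7.957 × 10⁻⁶
Mimas: (3.7 × 10¹⁹) / (1.9 × 10⁸)³ = 5.394 × 10⁻⁶
Ratio (larger/smaller) = 1.5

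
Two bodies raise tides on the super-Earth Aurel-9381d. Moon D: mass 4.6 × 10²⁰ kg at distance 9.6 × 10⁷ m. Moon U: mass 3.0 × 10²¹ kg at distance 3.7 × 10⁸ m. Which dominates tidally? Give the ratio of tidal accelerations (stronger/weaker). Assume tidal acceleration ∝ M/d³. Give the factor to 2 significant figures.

Moon D, by a factor of ≈ 8.8

Tidal acceleration ∝ M/d³, so compare M/d³ for each.
Moon D: (4.6 × 10²⁰) / (9.6 × 10⁷)³ = 5.199 × 10⁻⁴
Moon U: (3.0 × 10²¹) / (3.7 × 10⁸)³ = 5.923 × 10⁻⁵
Ratio (larger/smaller) = 8.8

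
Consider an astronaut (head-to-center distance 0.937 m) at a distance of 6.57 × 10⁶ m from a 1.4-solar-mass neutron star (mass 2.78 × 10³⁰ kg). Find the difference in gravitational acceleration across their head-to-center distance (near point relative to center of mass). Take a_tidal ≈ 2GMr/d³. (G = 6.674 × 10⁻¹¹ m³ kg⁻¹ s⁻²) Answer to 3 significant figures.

Δg = 2GMr/d³
   = 2 × (6.674 × 10⁻¹¹) × (2.78 × 10³⁰) × (0.937) / (6.57 × 10⁶)³
   = 1.23 m/s²

1.23 m/s²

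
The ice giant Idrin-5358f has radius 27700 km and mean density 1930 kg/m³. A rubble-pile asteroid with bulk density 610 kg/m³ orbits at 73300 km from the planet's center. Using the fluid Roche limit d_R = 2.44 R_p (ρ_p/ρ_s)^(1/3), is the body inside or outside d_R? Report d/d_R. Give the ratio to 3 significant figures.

inside; d/d_R ≈ 0.739

d_R = 2.44 × (27700 km) × (1930/610)^(1/3) = 99220 km
d/d_R = (73300) / (99220) = 0.739
Since d/d_R < 1, the body is inside the Roche limit.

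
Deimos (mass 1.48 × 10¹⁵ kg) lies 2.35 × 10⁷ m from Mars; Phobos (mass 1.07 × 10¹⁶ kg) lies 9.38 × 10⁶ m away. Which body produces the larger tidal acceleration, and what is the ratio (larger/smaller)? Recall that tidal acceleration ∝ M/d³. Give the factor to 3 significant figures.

Compare M/d³ for the two perturbers:
Deimos: (1.48 × 10¹⁵) / (2.35 × 10⁷)³ = 1.140 × 10⁻⁷
Phobos: (1.07 × 10¹⁶) / (9.38 × 10⁶)³ = 1.297 × 10⁻⁵
Ratio (larger/smaller) = 114

Phobos, by a factor of ≈ 114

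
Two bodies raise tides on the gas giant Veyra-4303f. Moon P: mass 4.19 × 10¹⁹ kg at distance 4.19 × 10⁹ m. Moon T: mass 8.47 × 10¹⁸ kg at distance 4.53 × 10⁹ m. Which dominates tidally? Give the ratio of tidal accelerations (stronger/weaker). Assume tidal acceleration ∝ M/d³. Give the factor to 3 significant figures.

The tide-raising term goes as M/d³ (the gradient of a 1/d² field).
Moon P: (4.19 × 10¹⁹) / (4.19 × 10⁹)³ = 5.696 × 10⁻¹⁰
Moon T: (8.47 × 10¹⁸) / (4.53 × 10⁹)³ = 9.111 × 10⁻¹¹
Ratio (larger/smaller) = 6.25

Moon P, by a factor of ≈ 6.25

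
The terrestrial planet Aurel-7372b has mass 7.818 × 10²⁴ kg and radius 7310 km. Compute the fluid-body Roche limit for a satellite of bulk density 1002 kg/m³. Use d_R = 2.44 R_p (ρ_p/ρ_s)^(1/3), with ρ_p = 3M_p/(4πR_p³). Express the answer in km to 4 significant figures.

30020 km

ρ_p = 3M_p/(4πR_p³) = 3 × (7.818 × 10²⁴) / (4π × (7.310 × 10⁶ m)³) = 4778 kg/m³
d_R = 2.44 × 7310 km × (4778/1002)^(1/3)
    = 30020 km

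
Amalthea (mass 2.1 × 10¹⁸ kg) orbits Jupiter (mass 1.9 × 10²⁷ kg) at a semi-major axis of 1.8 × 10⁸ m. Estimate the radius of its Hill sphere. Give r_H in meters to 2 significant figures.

1.3 × 10⁵ m

r_H ≈ a (m/3M)^(1/3)
    = (1.8 × 10⁸) × (2.1 × 10¹⁸ / (3 × 1.9 × 10²⁷))^(1/3)
    = 1.3 × 10⁵ m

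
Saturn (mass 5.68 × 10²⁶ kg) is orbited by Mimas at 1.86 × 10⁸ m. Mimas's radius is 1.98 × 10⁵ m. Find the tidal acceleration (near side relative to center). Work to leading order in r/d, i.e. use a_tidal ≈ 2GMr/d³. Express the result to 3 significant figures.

2.33 × 10⁻³ m/s²

a_tidal = 2GMr/d³
        = 2 × (6.674 × 10⁻¹¹) × (5.68 × 10²⁶) × (1.98 × 10⁵) / (1.86 × 10⁸)³
        = 2.33 × 10⁻³ m/s²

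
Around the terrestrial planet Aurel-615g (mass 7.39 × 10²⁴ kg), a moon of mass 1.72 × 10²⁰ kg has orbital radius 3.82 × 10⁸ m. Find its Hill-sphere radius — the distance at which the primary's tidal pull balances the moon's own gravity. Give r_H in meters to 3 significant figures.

7.56 × 10⁶ m

r_H ≈ a (m/3M)^(1/3)
    = (3.82 × 10⁸) × (1.72 × 10²⁰ / (3 × 7.39 × 10²⁴))^(1/3)
    = 7.56 × 10⁶ m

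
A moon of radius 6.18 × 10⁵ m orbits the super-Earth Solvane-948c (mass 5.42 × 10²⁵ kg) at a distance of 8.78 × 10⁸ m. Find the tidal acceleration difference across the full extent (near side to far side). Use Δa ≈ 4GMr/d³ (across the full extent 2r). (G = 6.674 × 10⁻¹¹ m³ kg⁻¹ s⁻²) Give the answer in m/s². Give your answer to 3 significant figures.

a_tidal = 4GMr/d³
        = 4 × (6.674 × 10⁻¹¹) × (5.42 × 10²⁵) × (6.18 × 10⁵) / (8.78 × 10⁸)³
        = 1.32 × 10⁻⁵ m/s²

1.32 × 10⁻⁵ m/s²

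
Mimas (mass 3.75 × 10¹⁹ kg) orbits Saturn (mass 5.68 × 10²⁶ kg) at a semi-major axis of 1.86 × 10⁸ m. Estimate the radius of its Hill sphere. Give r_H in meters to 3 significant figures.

r_H ≈ a (m/3M)^(1/3)
    = (1.86 × 10⁸) × (3.75 × 10¹⁹ / (3 × 5.68 × 10²⁶))^(1/3)
    = 5.21 × 10⁵ m

5.21 × 10⁵ m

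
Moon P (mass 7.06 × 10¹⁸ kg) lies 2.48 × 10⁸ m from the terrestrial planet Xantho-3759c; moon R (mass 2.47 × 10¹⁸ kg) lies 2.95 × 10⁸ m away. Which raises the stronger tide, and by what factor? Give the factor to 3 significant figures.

Compare M/d³ for the two perturbers:
Moon P: (7.06 × 10¹⁸) / (2.48 × 10⁸)³ = 4.629 × 10⁻⁷
Moon R: (2.47 × 10¹⁸) / (2.95 × 10⁸)³ = 9.621 × 10⁻⁸
Ratio (larger/smaller) = 4.81

Moon P, by a factor of ≈ 4.81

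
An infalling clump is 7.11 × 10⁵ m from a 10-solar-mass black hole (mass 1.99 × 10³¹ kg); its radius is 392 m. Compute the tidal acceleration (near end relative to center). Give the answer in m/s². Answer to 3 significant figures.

2.90 × 10⁶ m/s²

Δg = 2GMr/d³
   = 2 × (6.674 × 10⁻¹¹) × (1.99 × 10³¹) × (392) / (7.11 × 10⁵)³
   = 2.90 × 10⁶ m/s²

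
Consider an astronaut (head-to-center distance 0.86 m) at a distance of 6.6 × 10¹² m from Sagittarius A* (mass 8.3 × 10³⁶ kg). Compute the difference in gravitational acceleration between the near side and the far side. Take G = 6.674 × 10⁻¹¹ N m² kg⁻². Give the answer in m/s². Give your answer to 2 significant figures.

6.6 × 10⁻¹² m/s²

Δa = 4GMr/d³
   = 4 × (6.674 × 10⁻¹¹) × (8.3 × 10³⁶) × (0.86) / (6.6 × 10¹²)³
   = 6.6 × 10⁻¹² m/s²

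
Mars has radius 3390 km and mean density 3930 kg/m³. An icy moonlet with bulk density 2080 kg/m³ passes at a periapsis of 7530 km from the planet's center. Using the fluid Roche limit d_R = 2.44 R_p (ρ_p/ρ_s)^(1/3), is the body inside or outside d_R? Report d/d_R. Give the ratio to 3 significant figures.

inside; d/d_R ≈ 0.736

d_R = 2.44 × (3390 km) × (3930/2080)^(1/3) = 10230 km
d/d_R = (7530) / (10230) = 0.736
Since d/d_R < 1, the body is inside the Roche limit.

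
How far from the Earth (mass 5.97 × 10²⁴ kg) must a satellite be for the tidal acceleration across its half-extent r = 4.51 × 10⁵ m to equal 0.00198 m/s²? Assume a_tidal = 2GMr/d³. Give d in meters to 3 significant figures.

5.66 × 10⁷ m

2GMr/d³ = a_tidal  ⇒  d = (2GMr / a_tidal)^(1/3)
d = (2 × 6.674×10⁻¹¹ × (5.97 × 10²⁴) × (4.51 × 10⁵) / (0.00198))^(1/3)
  = 5.66 × 10⁷ m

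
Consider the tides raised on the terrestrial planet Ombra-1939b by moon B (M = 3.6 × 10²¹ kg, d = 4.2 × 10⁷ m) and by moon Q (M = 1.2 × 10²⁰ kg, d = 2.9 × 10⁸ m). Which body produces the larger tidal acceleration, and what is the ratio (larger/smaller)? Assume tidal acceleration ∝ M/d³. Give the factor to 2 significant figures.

Moon B, by a factor of ≈ 9900

The tide-raising term goes as M/d³ (the gradient of a 1/d² field).
Moon B: (3.6 × 10²¹) / (4.2 × 10⁷)³ = 4.859 × 10⁻²
Moon Q: (1.2 × 10²⁰) / (2.9 × 10⁸)³ = 4.920 × 10⁻⁶
Ratio (larger/smaller) = 9900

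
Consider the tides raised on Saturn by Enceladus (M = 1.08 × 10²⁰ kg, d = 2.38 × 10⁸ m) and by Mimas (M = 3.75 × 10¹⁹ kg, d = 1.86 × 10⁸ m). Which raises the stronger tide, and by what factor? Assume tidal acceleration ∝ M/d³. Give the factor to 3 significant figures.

Compare M/d³ for the two perturbers:
Enceladus: (1.08 × 10²⁰) / (2.38 × 10⁸)³ = 8.011 × 10⁻⁶
Mimas: (3.75 × 10¹⁹) / (1.86 × 10⁸)³ = 5.828 × 10⁻⁶
Ratio (larger/smaller) = 1.37

Enceladus, by a factor of ≈ 1.37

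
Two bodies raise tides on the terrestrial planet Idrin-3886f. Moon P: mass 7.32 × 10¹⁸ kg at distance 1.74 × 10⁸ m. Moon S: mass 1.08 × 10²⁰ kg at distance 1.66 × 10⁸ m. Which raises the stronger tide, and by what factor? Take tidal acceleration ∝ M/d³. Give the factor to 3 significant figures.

Moon S, by a factor of ≈ 17.0

The tide-raising term goes as M/d³ (the gradient of a 1/d² field).
Moon P: (7.32 × 10¹⁸) / (1.74 × 10⁸)³ = 1.390 × 10⁻⁶
Moon S: (1.08 × 10²⁰) / (1.66 × 10⁸)³ = 2.361 × 10⁻⁵
Ratio (larger/smaller) = 17.0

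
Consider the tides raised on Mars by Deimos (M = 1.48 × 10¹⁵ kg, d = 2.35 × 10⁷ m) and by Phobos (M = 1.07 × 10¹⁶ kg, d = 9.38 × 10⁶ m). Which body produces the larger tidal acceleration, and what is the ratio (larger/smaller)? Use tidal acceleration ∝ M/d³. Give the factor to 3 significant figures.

Tidal stretch scales as M/d³; compute that for each body.
Deimos: (1.48 × 10¹⁵) / (2.35 × 10⁷)³ = 1.140 × 10⁻⁷
Phobos: (1.07 × 10¹⁶) / (9.38 × 10⁶)³ = 1.297 × 10⁻⁵
Ratio (larger/smaller) = 114

Phobos, by a factor of ≈ 114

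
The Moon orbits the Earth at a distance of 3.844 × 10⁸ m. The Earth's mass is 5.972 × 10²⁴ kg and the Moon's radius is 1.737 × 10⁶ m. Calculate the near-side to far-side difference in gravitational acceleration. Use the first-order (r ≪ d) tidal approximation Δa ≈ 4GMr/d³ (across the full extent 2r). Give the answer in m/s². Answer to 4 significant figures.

a_tidal = 4GMr/d³
        = 4 × (6.674 × 10⁻¹¹) × (5.972 × 10²⁴) × (1.737 × 10⁶) / (3.844 × 10⁸)³
        = 4.875 × 10⁻⁵ m/s²

4.875 × 10⁻⁵ m/s²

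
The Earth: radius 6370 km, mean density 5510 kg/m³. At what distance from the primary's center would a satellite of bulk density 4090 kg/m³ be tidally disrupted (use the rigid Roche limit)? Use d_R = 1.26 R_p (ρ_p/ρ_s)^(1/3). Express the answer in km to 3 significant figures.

d_R = 1.26 × 6370 km × (5510/4090)^(1/3)
    = 8860 km

8860 km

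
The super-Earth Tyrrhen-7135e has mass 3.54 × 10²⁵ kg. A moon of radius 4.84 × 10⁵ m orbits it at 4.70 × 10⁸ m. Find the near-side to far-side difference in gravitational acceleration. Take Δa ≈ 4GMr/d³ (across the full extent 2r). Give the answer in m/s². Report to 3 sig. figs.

Near-to-far spans 2r, so the tidal difference is twice the near-to-center value: 4GMr/d³.
a_tidal = 4GMr/d³
        = 4 × (6.674 × 10⁻¹¹) × (3.54 × 10²⁵) × (4.84 × 10⁵) / (4.70 × 10⁸)³
        = 4.41 × 10⁻⁵ m/s²

4.41 × 10⁻⁵ m/s²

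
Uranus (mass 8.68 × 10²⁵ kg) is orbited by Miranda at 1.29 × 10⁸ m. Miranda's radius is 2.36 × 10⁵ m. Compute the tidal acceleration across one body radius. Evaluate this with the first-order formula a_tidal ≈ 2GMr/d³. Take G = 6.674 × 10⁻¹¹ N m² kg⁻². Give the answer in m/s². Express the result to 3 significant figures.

Δa = 2GMr/d³
   = 2 × (6.674 × 10⁻¹¹) × (8.68 × 10²⁵) × (2.36 × 10⁵) / (1.29 × 10⁸)³
   = 1.27 × 10⁻³ m/s²

1.27 × 10⁻³ m/s²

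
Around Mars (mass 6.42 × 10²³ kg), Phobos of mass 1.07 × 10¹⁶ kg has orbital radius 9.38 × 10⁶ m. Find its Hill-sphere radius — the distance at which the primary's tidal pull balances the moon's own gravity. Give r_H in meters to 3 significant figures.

1.66 × 10⁴ m

r_H ≈ a (m/3M)^(1/3)
    = (9.38 × 10⁶) × (1.07 × 10¹⁶ / (3 × 6.42 × 10²³))^(1/3)
    = 1.66 × 10⁴ m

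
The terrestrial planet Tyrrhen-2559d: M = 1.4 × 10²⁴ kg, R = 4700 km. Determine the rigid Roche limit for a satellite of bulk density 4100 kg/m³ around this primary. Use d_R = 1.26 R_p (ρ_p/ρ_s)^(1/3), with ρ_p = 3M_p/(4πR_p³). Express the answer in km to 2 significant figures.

5500 km

ρ_p = 3M_p/(4πR_p³) = 3 × (1.4 × 10²⁴) / (4π × (4.7 × 10⁶ m)³) = 3200 kg/m³
d_R = 1.26 × 4700 km × (3200/4100)^(1/3)
    = 5500 km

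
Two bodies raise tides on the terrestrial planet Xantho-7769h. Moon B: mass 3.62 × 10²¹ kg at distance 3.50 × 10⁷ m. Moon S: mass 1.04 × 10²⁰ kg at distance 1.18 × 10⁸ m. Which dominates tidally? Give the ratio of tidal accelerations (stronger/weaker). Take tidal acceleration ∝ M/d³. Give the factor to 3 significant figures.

The tide-raising term goes as M/d³ (the gradient of a 1/d² field).
Moon B: (3.62 × 10²¹) / (3.50 × 10⁷)³ = 8.443 × 10⁻²
Moon S: (1.04 × 10²⁰) / (1.18 × 10⁸)³ = 6.330 × 10⁻⁵
Ratio (larger/smaller) = 1330

Moon B, by a factor of ≈ 1330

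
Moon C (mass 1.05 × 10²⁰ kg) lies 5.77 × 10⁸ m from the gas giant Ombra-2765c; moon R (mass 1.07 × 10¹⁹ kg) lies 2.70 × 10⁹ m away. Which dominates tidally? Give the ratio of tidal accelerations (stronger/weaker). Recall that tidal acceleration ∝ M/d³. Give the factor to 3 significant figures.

Tidal stretch scales as M/d³; compute that for each body.
Moon C: (1.05 × 10²⁰) / (5.77 × 10⁸)³ = 5.466 × 10⁻⁷
Moon R: (1.07 × 10¹⁹) / (2.70 × 10⁹)³ = 5.436 × 10⁻¹⁰
Ratio (larger/smaller) = 1010

Moon C, by a factor of ≈ 1010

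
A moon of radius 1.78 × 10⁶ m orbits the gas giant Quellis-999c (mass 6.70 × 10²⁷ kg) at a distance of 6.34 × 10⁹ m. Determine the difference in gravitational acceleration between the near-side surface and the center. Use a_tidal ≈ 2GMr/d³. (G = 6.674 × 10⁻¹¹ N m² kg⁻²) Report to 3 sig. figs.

Differencing GM/(d−r)² and GM/d² to first order in r/d gives 2GMr/d³.
Δa = 2GMr/d³
   = 2 × (6.674 × 10⁻¹¹) × (6.70 × 10²⁷) × (1.78 × 10⁶) / (6.34 × 10⁹)³
   = 6.25 × 10⁻⁶ m/s²

6.25 × 10⁻⁶ m/s²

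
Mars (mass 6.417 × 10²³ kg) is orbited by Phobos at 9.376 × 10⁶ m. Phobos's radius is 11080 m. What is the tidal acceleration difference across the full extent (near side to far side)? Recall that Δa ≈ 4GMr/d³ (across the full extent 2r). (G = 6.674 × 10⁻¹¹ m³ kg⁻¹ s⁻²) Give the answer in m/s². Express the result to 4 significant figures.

Δa = 4GMr/d³
   = 4 × (6.674 × 10⁻¹¹) × (6.417 × 10²³) × (11080) / (9.376 × 10⁶)³
   = 2.303 × 10⁻³ m/s²

2.303 × 10⁻³ m/s²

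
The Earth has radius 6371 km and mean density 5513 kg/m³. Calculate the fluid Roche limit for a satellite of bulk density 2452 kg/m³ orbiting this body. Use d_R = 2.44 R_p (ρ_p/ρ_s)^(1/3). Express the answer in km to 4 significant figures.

d_R = 2.44 × 6371 km × (5513/2452)^(1/3)
    = 20370 km

20370 km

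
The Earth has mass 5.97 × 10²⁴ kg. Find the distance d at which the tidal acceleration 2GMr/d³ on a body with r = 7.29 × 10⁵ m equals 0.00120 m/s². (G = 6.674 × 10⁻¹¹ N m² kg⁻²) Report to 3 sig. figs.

2GMr/d³ = a_tidal  ⇒  d = (2GMr / a_tidal)^(1/3)
d = (2 × 6.674×10⁻¹¹ × (5.97 × 10²⁴) × (7.29 × 10⁵) / (0.00120))^(1/3)
  = 7.85 × 10⁷ m

7.85 × 10⁷ m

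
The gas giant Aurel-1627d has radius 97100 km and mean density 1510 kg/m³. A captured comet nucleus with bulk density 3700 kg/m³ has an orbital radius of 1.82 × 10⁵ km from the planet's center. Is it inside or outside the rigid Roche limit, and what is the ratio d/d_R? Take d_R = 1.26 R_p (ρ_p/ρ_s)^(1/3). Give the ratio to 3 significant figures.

d_R = 1.26 × (97100 km) × (1510/3700)^(1/3) = 90750 km
d/d_R = (1.82 × 10⁵) / (90750) = 2.01
Since d/d_R > 1, the body is outside the Roche limit.

outside; d/d_R ≈ 2.01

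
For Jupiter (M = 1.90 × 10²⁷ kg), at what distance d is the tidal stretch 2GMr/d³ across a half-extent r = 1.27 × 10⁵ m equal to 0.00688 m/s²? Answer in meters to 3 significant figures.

2GMr/d³ = a_tidal  ⇒  d = (2GMr / a_tidal)^(1/3)
d = (2 × 6.674×10⁻¹¹ × (1.90 × 10²⁷) × (1.27 × 10⁵) / (0.00688))^(1/3)
  = 1.67 × 10⁸ m

1.67 × 10⁸ m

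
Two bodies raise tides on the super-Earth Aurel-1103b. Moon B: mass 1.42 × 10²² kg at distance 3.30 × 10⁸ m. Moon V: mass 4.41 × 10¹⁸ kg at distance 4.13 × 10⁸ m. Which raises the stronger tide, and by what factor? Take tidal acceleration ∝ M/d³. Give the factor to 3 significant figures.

Tidal acceleration ∝ M/d³, so compare M/d³ for each.
Moon B: (1.42 × 10²²) / (3.30 × 10⁸)³ = 3.951 × 10⁻⁴
Moon V: (4.41 × 10¹⁸) / (4.13 × 10⁸)³ = 6.260 × 10⁻⁸
Ratio (larger/smaller) = 6310

Moon B, by a factor of ≈ 6310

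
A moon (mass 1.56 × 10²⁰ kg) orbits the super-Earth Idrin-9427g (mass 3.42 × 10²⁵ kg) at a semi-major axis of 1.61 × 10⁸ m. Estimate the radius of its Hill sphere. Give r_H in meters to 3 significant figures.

r_H ≈ a (m/3M)^(1/3)
    = (1.61 × 10⁸) × (1.56 × 10²⁰ / (3 × 3.42 × 10²⁵))^(1/3)
    = 1.85 × 10⁶ m

1.85 × 10⁶ m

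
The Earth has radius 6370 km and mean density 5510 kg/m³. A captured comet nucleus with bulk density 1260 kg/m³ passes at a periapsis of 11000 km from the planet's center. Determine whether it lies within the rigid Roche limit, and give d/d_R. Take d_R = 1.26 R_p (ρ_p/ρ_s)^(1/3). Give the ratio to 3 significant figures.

inside; d/d_R ≈ 0.838

d_R = 1.26 × (6370 km) × (5510/1260)^(1/3) = 13130 km
d/d_R = (11000) / (13130) = 0.838
Since d/d_R < 1, the body is inside the Roche limit.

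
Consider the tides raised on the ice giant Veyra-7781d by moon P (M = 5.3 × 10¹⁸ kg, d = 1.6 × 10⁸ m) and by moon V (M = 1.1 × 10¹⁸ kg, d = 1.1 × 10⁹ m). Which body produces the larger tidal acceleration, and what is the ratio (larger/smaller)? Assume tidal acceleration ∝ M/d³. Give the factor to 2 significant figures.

Compare M/d³ for the two perturbers:
Moon P: (5.3 × 10¹⁸) / (1.6 × 10⁸)³ = 1.294 × 10⁻⁶
Moon V: (1.1 × 10¹⁸) / (1.1 × 10⁹)³ = 8.264 × 10⁻¹⁰
Ratio (larger/smaller) = 1600

Moon P, by a factor of ≈ 1600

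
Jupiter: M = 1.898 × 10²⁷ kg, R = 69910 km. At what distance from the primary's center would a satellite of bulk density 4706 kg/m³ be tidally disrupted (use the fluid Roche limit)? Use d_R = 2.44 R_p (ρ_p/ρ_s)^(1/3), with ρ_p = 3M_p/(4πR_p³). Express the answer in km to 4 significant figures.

1.118 × 10⁵ km

ρ_p = 3M_p/(4πR_p³) = 3 × (1.898 × 10²⁷) / (4π × (6.991 × 10⁷ m)³) = 1326 kg/m³
d_R = 2.44 × 69910 km × (1326/4706)^(1/3)
    = 1.118 × 10⁵ km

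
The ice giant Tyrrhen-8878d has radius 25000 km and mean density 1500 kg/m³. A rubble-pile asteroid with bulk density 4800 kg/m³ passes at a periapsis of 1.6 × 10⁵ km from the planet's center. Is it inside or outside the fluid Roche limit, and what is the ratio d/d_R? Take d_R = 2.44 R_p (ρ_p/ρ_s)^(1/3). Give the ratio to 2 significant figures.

d_R = 2.44 × (25000 km) × (1500/4800)^(1/3) = 41390 km
d/d_R = (1.6 × 10⁵) / (41390) = 3.9
Since d/d_R > 1, the body is outside the Roche limit.

outside; d/d_R ≈ 3.9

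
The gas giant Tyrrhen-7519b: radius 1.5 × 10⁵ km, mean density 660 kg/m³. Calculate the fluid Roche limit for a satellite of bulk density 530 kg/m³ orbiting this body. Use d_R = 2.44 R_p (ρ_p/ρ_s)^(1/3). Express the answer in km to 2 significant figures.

d_R = 2.44 × 1.5 × 10⁵ km × (660/530)^(1/3)
    = 3.9 × 10⁵ km

3.9 × 10⁵ km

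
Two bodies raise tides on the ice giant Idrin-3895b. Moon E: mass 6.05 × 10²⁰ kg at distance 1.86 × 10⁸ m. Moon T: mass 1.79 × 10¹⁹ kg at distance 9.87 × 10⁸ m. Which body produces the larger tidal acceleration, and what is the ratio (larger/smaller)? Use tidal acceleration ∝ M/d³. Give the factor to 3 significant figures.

Moon E, by a factor of ≈ 5050

Tidal acceleration ∝ M/d³, so compare M/d³ for each.
Moon E: (6.05 × 10²⁰) / (1.86 × 10⁸)³ = 9.402 × 10⁻⁵
Moon T: (1.79 × 10¹⁹) / (9.87 × 10⁸)³ = 1.862 × 10⁻⁸
Ratio (larger/smaller) = 5050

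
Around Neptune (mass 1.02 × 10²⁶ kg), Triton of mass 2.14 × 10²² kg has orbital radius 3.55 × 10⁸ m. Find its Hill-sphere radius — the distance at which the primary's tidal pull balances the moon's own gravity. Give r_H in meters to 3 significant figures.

1.46 × 10⁷ m

r_H ≈ a (m/3M)^(1/3)
    = (3.55 × 10⁸) × (2.14 × 10²² / (3 × 1.02 × 10²⁶))^(1/3)
    = 1.46 × 10⁷ m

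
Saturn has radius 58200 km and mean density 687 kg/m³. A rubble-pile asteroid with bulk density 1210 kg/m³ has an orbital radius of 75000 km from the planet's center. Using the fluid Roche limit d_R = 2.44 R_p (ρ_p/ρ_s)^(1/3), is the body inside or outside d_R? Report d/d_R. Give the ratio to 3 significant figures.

d_R = 2.44 × (58200 km) × (687/1210)^(1/3) = 1.176 × 10⁵ km
d/d_R = (75000) / (1.176 × 10⁵) = 0.638
Since d/d_R < 1, the body is inside the Roche limit.

inside; d/d_R ≈ 0.638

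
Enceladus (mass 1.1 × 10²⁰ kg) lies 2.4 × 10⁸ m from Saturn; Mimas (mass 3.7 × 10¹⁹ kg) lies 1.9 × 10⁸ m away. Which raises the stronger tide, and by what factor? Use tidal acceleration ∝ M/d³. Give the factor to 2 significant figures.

Enceladus, by a factor of ≈ 1.5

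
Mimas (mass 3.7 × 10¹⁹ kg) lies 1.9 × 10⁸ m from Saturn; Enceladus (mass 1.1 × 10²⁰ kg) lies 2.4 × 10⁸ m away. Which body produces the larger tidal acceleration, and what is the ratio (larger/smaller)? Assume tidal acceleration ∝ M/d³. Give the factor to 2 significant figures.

Enceladus, by a factor of ≈ 1.5

The tide-raising term goes as M/d³ (the gradient of a 1/d² field).
Mimas: (3.7 × 10¹⁹) / (1.9 × 10⁸)³ = 5.394 × 10⁻⁶
Enceladus: (1.1 × 10²⁰) / (2.4 × 10⁸)³ = 7.957 × 10⁻⁶
Ratio (larger/smaller) = 1.5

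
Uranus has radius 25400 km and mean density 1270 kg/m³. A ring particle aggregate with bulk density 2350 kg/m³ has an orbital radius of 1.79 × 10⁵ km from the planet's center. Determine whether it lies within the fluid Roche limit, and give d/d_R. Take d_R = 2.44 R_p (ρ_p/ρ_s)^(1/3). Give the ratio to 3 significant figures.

outside; d/d_R ≈ 3.55

d_R = 2.44 × (25400 km) × (1270/2350)^(1/3) = 50480 km
d/d_R = (1.79 × 10⁵) / (50480) = 3.55
Since d/d_R > 1, the body is outside the Roche limit.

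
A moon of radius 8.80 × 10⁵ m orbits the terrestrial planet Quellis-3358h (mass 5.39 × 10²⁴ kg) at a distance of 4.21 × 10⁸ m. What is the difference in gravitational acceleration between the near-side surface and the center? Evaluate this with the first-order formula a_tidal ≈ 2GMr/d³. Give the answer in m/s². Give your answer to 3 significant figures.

8.48 × 10⁻⁶ m/s²

Δg = 2GMr/d³
   = 2 × (6.674 × 10⁻¹¹) × (5.39 × 10²⁴) × (8.80 × 10⁵) / (4.21 × 10⁸)³
   = 8.48 × 10⁻⁶ m/s²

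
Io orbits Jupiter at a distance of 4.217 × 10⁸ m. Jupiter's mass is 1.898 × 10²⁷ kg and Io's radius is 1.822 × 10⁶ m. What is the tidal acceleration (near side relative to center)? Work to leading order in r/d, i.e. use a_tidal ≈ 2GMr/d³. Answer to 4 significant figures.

6.155 × 10⁻³ m/s²

Δg = 2GMr/d³
   = 2 × (6.674 × 10⁻¹¹) × (1.898 × 10²⁷) × (1.822 × 10⁶) / (4.217 × 10⁸)³
   = 6.155 × 10⁻³ m/s²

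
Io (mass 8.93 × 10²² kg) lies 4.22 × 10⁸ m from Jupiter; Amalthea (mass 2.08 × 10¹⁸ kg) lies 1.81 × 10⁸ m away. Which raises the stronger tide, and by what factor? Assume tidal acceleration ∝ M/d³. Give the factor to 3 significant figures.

The tide-raising term goes as M/d³ (the gradient of a 1/d² field).
Io: (8.93 × 10²²) / (4.22 × 10⁸)³ = 1.188 × 10⁻³
Amalthea: (2.08 × 10¹⁸) / (1.81 × 10⁸)³ = 3.508 × 10⁻⁷
Ratio (larger/smaller) = 3390

Io, by a factor of ≈ 3390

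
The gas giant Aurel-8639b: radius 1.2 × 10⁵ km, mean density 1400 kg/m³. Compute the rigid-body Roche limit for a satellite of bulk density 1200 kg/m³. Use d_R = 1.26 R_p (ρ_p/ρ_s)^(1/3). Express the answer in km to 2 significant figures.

d_R = 1.26 × 1.2 × 10⁵ km × (1400/1200)^(1/3)
    = 1.6 × 10⁵ km

1.6 × 10⁵ km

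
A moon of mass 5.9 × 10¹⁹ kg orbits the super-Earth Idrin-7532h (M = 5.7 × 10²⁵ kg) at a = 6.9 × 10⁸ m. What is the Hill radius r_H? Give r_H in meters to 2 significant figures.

4.8 × 10⁶ m

r_H ≈ a (m/3M)^(1/3)
    = (6.9 × 10⁸) × (5.9 × 10¹⁹ / (3 × 5.7 × 10²⁵))^(1/3)
    = 4.8 × 10⁶ m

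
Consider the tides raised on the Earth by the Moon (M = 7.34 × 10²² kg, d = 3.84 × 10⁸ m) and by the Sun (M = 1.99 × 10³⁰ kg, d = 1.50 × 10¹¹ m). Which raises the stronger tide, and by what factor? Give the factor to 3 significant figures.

The Moon, by a factor of ≈ 2.20

Tidal stretch scales as M/d³; compute that for each body.
The Moon: (7.34 × 10²²) / (3.84 × 10⁸)³ = 1.296 × 10⁻³
The Sun: (1.99 × 10³⁰) / (1.50 × 10¹¹)³ = 5.896 × 10⁻⁴
Ratio (larger/smaller) = 2.20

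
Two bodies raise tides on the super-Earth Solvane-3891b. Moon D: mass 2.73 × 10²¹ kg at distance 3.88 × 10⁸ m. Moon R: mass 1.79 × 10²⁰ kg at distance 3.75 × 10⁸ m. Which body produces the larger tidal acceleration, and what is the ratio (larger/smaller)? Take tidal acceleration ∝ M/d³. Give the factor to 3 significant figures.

Moon D, by a factor of ≈ 13.8

Tidal acceleration ∝ M/d³, so compare M/d³ for each.
Moon D: (2.73 × 10²¹) / (3.88 × 10⁸)³ = 4.674 × 10⁻⁵
Moon R: (1.79 × 10²⁰) / (3.75 × 10⁸)³ = 3.394 × 10⁻⁶
Ratio (larger/smaller) = 13.8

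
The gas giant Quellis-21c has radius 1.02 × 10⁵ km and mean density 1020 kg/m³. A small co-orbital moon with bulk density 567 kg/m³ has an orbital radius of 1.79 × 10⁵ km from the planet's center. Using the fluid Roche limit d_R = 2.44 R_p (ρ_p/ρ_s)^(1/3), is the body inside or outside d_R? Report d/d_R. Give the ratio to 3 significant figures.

inside; d/d_R ≈ 0.591

d_R = 2.44 × (1.02 × 10⁵ km) × (1020/567)^(1/3) = 3.027 × 10⁵ km
d/d_R = (1.79 × 10⁵) / (3.027 × 10⁵) = 0.591
Since d/d_R < 1, the body is inside the Roche limit.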